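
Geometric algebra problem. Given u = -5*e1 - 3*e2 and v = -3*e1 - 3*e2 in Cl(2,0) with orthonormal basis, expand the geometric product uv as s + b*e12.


Expand: (-5*e1 - 3*e2)(-3*e1 - 3*e2)
= (-5)*(-3)*e1e1 + (-5)*(-3)*e1e2 + (-3)*(-3)*e2e1 + (-3)*(-3)*e2e2
Using e1^2 = e2^2 = 1, e2e1 = -e1e2:
Scalar part s = (-5)*(-3) + (-3)*(-3) = 15 + 9 = 24
Bivector part b = (-5)*(-3) - (-3)*(-3) = 15 - 9 = 6
uv = 24 + 6*e12


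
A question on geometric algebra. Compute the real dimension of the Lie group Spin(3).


Spin(n) double-covers SO(n); both have Lie algebra so(n) of dimension n(n-1)/2.
n = 3
n(n-1) = 3 * 2 = 6
dim Spin(3) = 6/2 = 3


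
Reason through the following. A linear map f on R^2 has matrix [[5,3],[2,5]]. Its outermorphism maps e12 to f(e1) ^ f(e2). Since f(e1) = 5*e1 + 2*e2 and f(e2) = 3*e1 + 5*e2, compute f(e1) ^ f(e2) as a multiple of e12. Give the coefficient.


The outermorphism of a linear map f sends e1^e2 to f(e1)^f(e2).
f(e1) = 5*e1 + 2*e2
f(e2) = 3*e1 + 5*e2
f(e1) ^ f(e2) = (5*e1 + 2*e2) ^ (3*e1 + 5*e2)
= 5*5*e12 + 2*3*e21
= (25 - 6)*e12
= 19*e12
Coefficient = 19


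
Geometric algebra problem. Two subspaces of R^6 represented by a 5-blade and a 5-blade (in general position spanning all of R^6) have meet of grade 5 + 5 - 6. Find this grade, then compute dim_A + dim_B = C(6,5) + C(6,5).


Meet grade = grade(A) + grade(B) - n
= 5 + 5 - 6 = 4
C(6,5) = 6
C(6,5) = 6
dim_A + dim_B = 6 + 6 = 12


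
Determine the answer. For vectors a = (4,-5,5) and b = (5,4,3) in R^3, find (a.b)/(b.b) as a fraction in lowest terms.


Projection coefficient = (a . b) / (b . b)
a . b = 4*5 + (-5)*4 + 5*3
= 20 + (-20) + 15 = 15
b . b = 5^2 + 4^2 + 3^2
= 25 + 16 + 9 = 50
Coefficient = 15/50
In lowest terms: 3/10


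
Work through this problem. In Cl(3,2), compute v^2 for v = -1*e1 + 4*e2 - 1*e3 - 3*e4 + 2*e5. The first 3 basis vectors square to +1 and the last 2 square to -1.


v^2 = sum of c_i^2 * e_i^2
Positive signature terms (e_i^2 = +1): (-1)^2 + 4^2 + (-1)^2 = 18
Negative signature terms (e_j^2 = -1): (-3)^2 + 2^2 = 13
v^2 = 18 - 13 = 5


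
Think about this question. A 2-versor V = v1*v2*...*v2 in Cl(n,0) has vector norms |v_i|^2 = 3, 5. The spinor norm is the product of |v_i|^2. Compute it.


Spinor norm N(V) = |v1|^2 * |v2|^2 * ... * |v2|^2
= 3 * 5
Running product: 3, 15
N(V) = 15


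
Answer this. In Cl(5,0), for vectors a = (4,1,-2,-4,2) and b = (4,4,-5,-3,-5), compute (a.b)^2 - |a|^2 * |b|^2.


a . b = 4*4 + 1*4 + (-2)*(-5) + (-4)*(-3) + 2*(-5)
= 16 + 4 + 10 + 12 + (-10) = 32
|a|^2 = 4^2 + 1^2 + (-2)^2 + (-4)^2 + 2^2 = 41
|b|^2 = 4^2 + 4^2 + (-5)^2 + (-3)^2 + (-5)^2 = 91
(a.b)^2 = 32^2 = 1024
|a|^2 * |b|^2 = 41 * 91 = 3731
Result = 1024 - 3731 = -2707


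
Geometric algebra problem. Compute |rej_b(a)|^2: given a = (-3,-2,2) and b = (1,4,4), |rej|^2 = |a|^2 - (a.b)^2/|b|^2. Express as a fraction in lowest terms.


|a|^2 = (-3)^2 + (-2)^2 + 2^2 = 17
|b|^2 = 1^2 + 4^2 + 4^2 = 33
a . b = (-3)*1 + (-2)*4 + 2*4 = -3
(a.b)^2 = (-3)^2 = 9
|rej|^2 = 17 - 9/33
= (561 - 9)/33
= 552/33
In lowest terms: 184/11


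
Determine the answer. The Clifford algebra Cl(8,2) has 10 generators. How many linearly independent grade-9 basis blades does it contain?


Number of grade-k basis blades in Cl(p,q) with n = p + q is C(n, k).
n = 8 + 2 = 10
C(10, 9) = 10! / (9! * 1!)
= 3628800 / (362880 * 1)
= 10


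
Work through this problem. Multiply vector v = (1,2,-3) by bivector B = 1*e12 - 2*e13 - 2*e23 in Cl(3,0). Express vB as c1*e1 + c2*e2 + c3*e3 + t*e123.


vB has grade-1 (vector) and grade-3 (trivector) parts: vB = (v _| B) + (v ^ B).
Vector part <vB>_1:
  e1: -v2*b12 - v3*b13 = -(2)*(1) - (-3)*(-2) = -8
  e2: v1*b12 - v3*b23 = (1)*(1) - (-3)*(-2) = -5
  e3: v1*b13 + v2*b23 = (1)*(-2) + (2)*(-2) = -6
Trivector part <vB>_3:
  e123: v1*b23 - v2*b13 + v3*b12 = (1)*(-2) - (2)*(-2) + (-3)*(1) = -1
vB = -8*e1 - 5*e2 - 6*e3 - 1*e123


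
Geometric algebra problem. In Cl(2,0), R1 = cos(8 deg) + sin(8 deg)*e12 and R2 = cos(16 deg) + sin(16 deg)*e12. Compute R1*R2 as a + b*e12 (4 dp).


Same-plane rotors commute and their half-angles add:
R1*R2 = cos(a1 + a2) + sin(a1 + a2)*e12.
a1 + a2 = 8 + 16 = 24 deg
cos(24 deg) = 0.9135
sin(24 deg) = 0.4067
R1*R2 = 0.9135 + 0.4067*e12


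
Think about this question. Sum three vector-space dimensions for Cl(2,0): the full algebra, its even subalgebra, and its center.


n = 2 + 0 = 2
Total dim = 2^2 = 4
Even subalgebra dim = 2^1 = 2
n is even, so center dim = 1
Sum = 4 + 2 + 1 = 7


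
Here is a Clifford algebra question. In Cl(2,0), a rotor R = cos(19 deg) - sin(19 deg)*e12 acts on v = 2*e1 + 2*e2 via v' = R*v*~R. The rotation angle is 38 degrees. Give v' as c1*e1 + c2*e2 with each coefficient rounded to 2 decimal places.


Rotor R = cos(19deg) - sin(19deg)*e12
Rotation angle theta = 2 * 19 = 38 degrees
v' = R*v*~R rotates v by theta.
cos(38deg) = 0.7880, sin(38deg) = 0.6157
v'_1 = 2*cos(38deg) - 2*sin(38deg)
= 2*0.7880 - 2*0.6157
= 0.34
v'_2 = 2*sin(38deg) + 2*cos(38deg)
= 2*0.6157 + 2*0.7880
= 2.81
v' = 0.34*e1 + 2.81*e2


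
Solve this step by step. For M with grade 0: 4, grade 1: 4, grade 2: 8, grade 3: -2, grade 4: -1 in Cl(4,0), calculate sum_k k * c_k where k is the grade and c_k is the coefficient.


Grade-weighted sum = sum of grade_k * coefficient_k
0*4 = 0
1*4 = 4
2*8 = 16
3*(-2) = -6
4*(-1) = -4
Total = 0 + 4 + 16 + (-6) + (-4) = 10


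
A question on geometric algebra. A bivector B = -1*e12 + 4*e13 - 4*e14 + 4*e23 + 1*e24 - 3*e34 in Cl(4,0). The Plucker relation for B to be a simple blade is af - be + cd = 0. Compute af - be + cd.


Plucker relation: af - be + cd
a*f = (-1)*(-3) = 3
b*e = 4*1 = 4
c*d = (-4)*4 = -16
af - be + cd = 3 - 4 + (-16)
= -17


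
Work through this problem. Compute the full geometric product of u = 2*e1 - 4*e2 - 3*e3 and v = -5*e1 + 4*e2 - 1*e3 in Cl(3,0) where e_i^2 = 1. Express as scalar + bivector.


In Cl(3,0): e_i^2 = 1, e_ie_j = -e_je_i for i != j.
Scalar part = u . v = 2*(-5) + (-4)*4 + (-3)*(-1)
= -10 + (-16) + 3 = -23
e12 coeff = 2*4 - (-4)*(-5) = 8 - 20 = -12
e13 coeff = 2*(-1) - (-3)*(-5) = -2 - 15 = -17
e23 coeff = (-4)*(-1) - (-3)*4 = 4 - (-12) = 16
uv = -23 - 12*e12 - 17*e13 + 16*e23


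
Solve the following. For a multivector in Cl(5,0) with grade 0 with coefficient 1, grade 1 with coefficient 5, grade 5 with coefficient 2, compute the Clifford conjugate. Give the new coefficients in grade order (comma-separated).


Clifford conjugate sign for grade k: (-1)^(k(k+1)/2)
Grade 0: (-1)^(0*1/2) = (-1)^0 = 1, coeff 1 -> 1
Grade 1: (-1)^(1*2/2) = (-1)^1 = -1, coeff 5 -> -5
Grade 5: (-1)^(5*6/2) = (-1)^15 = -1, coeff 2 -> -2
Conjugated coefficients: 1, -5, -2


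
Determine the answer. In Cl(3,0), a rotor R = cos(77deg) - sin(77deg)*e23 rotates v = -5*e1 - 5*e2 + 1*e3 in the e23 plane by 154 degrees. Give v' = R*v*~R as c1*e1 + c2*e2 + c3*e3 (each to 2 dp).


Rotor R = cos(77deg) - sin(77deg)*e23
Rotation angle theta = 2 * 77 = 154 degrees in the e23 plane (e2 -> e3).
The component perpendicular to the plane (e1) is invariant: v'_1 = v1 = -5.00
cos(154deg) = -0.8988, sin(154deg) = 0.4384
v'_2 = v2*cos(theta) - v3*sin(theta) = -5*(-0.8988) - 1*0.4384 = 4.06
v'_3 = v2*sin(theta) + v3*cos(theta) = -5*0.4384 + 1*(-0.8988) = -3.09
v' = -5.00*e1 + 4.06*e2 - 3.09*e3


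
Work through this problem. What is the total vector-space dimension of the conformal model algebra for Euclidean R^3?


The conformal model of R^3 uses Cl(4,1): the 3 Euclidean generators plus two extra orthogonal generators e+ (e+^2 = +1) and e- (e-^2 = -1), from which the null vectors e0, einf are built.
Number of generators m = 3 + 2 = 5.
dim Cl(p,q) = 2^m = 2^5 = 32


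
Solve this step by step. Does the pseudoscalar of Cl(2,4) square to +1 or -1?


The pseudoscalar I = e1...e_n (product of all n generators) of Cl(p,q) satisfies I^2 = (-1)^(q + n(n-1)/2).
p = 2, q = 4, n = p + q = 6
n(n-1)/2 = 6 * 5 / 2 = 15
Exponent = q + n(n-1)/2 = 4 + 15 = 19
I^2 = (-1)^19 = -1


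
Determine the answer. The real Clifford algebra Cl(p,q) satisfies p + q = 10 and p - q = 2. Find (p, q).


We need p + q = 10 and p - q = 2.
Adding: 2p = 10 + 2 = 12, so p = 6.
Then q = 10 - 6 = 4.
(p, q) = (6, 4)


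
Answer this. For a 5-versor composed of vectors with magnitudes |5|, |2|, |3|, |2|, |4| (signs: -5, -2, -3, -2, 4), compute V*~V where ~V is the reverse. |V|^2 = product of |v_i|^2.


Each vector v_i has |v_i|^2 = s_i^2
Squared scales: (-5)^2 = 25, (-2)^2 = 4, (-3)^2 = 9, (-2)^2 = 4, 4^2 = 16
|V|^2 = 25 * 4 * 9 * 4 * 16
= 57600


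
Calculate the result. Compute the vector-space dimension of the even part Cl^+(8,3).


Even subalgebra dimension = 2^(n-1)
n = 8 + 3 = 11
2^(11 - 1) = 2^10 = 1024
Verification: sum of C(11,k) for even k = 1 + 55 + 330 + 462 + 165 + 11 = 1024
Result = 1024


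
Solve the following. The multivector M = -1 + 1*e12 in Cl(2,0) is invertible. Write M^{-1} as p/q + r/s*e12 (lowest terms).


M = -1 + 1*e12, where e12^2 = -1.
Since M commutes with its reverse ~M = a - b*e12, M * ~M = a^2 - b^2*e12^2 = a^2 + b^2.
So M^{-1} = ~M / (a^2 + b^2) = (a - b*e12)/(a^2 + b^2).
a^2 + b^2 = 1 + 1 = 2
Scalar part = -1/2 = -1/2
Bivector coeff = -1/2 = -1/2
M^{-1} = -1/2 - 1/2*e12


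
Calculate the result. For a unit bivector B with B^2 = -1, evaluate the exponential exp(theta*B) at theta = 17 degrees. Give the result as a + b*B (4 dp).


For a unit bivector B with B^2 = -1, the exponential series gives
e^(theta*B) = cos(theta) + sin(theta)*B (the GA analogue of Euler's formula).
theta = 17 degrees = 0.296706 rad
cos(17 deg) = 0.9563
sin(17 deg) = 0.2924
exp(theta*B) = 0.9563 + 0.2924*B


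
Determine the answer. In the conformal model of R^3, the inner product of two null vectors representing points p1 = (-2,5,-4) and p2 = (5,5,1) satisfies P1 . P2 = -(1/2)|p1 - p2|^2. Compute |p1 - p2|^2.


p1 - p2 = (-7, 0, -5)
|p1 - p2|^2 = (-7)^2 + 0^2 + (-5)^2
= 49 + 0 + 25
= 74


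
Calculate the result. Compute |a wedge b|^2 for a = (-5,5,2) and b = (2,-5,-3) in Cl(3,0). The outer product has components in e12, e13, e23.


a wedge b = (a1*b2 - a2*b1)*e12 + (a1*b3 - a3*b1)*e13 + (a2*b3 - a3*b2)*e23
e12 coeff: (-5)*(-5) - 5*2 = 25 - 10 = 15
e13 coeff: (-5)*(-3) - 2*2 = 15 - 4 = 11
e23 coeff: 5*(-3) - 2*(-5) = -15 - (-10) = -5
|a wedge b|^2 = 15^2 + 11^2 + (-5)^2
= 225 + 121 + 25
= 371


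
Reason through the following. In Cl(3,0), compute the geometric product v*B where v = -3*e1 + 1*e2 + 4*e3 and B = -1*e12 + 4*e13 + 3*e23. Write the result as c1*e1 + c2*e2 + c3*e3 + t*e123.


vB has grade-1 (vector) and grade-3 (trivector) parts: vB = (v _| B) + (v ^ B).
Vector part <vB>_1:
  e1: -v2*b12 - v3*b13 = -(1)*(-1) - (4)*(4) = -15
  e2: v1*b12 - v3*b23 = (-3)*(-1) - (4)*(3) = -9
  e3: v1*b13 + v2*b23 = (-3)*(4) + (1)*(3) = -9
Trivector part <vB>_3:
  e123: v1*b23 - v2*b13 + v3*b12 = (-3)*(3) - (1)*(4) + (4)*(-1) = -17
vB = -15*e1 - 9*e2 - 9*e3 - 17*e123


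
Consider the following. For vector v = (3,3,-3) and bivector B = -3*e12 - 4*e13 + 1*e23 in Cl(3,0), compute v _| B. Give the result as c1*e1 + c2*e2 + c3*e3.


Left contraction v _| B = <vB>_1 (grade-1 part of the geometric product vB).
Using e1_|e12 = e2, e2_|e12 = -e1, e1_|e13 = e3, e3_|e13 = -e1, e2_|e23 = e3, e3_|e23 = -e2:
e1 coeff: -v2*b12 - v3*b13 = -(3)*(-3) - (-3)*(-4) = -3
e2 coeff: v1*b12 - v3*b23 = (3)*(-3) - (-3)*(1) = -6
e3 coeff: v1*b13 + v2*b23 = (3)*(-4) + (3)*(1) = -9
v _| B = -3*e1 - 6*e2 - 9*e3


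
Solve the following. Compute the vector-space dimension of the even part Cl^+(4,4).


Even subalgebra dimension = 2^(n-1)
n = 4 + 4 = 8
2^(8 - 1) = 2^7 = 128
Verification: sum of C(8,k) for even k = 1 + 28 + 70 + 28 + 1 = 128
Result = 128


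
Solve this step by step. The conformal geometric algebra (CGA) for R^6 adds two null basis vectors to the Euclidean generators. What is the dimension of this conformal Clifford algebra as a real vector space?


The conformal model of R^6 uses Cl(7,1): the 6 Euclidean generators plus two extra orthogonal generators e+ (e+^2 = +1) and e- (e-^2 = -1), from which the null vectors e0, einf are built.
Number of generators m = 6 + 2 = 8.
dim Cl(p,q) = 2^m = 2^8 = 256


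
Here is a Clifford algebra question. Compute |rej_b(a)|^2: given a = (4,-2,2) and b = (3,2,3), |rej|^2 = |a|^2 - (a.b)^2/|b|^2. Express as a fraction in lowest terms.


|a|^2 = 4^2 + (-2)^2 + 2^2 = 24
|b|^2 = 3^2 + 2^2 + 3^2 = 22
a . b = 4*3 + (-2)*2 + 2*3 = 14
(a.b)^2 = 14^2 = 196
|rej|^2 = 24 - 196/22
= (528 - 196)/22
= 332/22
In lowest terms: 166/11


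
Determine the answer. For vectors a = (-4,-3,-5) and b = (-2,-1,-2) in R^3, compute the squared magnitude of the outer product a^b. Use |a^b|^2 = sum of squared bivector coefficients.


a wedge b = (a1*b2 - a2*b1)*e12 + (a1*b3 - a3*b1)*e13 + (a2*b3 - a3*b2)*e23
e12 coeff: (-4)*(-1) - (-3)*(-2) = 4 - 6 = -2
e13 coeff: (-4)*(-2) - (-5)*(-2) = 8 - 10 = -2
e23 coeff: (-3)*(-2) - (-5)*(-1) = 6 - 5 = 1
|a wedge b|^2 = (-2)^2 + (-2)^2 + 1^2
= 4 + 4 + 1
= 9


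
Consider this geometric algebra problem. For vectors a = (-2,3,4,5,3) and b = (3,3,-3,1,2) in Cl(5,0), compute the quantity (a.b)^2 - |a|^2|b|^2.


a . b = (-2)*3 + 3*3 + 4*(-3) + 5*1 + 3*2
= -6 + 9 + (-12) + 5 + 6 = 2
|a|^2 = (-2)^2 + 3^2 + 4^2 + 5^2 + 3^2 = 63
|b|^2 = 3^2 + 3^2 + (-3)^2 + 1^2 + 2^2 = 32
(a.b)^2 = 2^2 = 4
|a|^2 * |b|^2 = 63 * 32 = 2016
Result = 4 - 2016 = -2012


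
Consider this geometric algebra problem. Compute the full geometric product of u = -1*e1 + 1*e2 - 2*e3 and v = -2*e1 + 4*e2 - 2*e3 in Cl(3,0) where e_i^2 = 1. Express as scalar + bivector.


In Cl(3,0): e_i^2 = 1, e_ie_j = -e_je_i for i != j.
Scalar part = u . v = (-1)*(-2) + 1*4 + (-2)*(-2)
= 2 + 4 + 4 = 10
e12 coeff = (-1)*4 - 1*(-2) = -4 - (-2) = -2
e13 coeff = (-1)*(-2) - (-2)*(-2) = 2 - 4 = -2
e23 coeff = 1*(-2) - (-2)*4 = -2 - (-8) = 6
uv = 10 - 2*e12 - 2*e13 + 6*e23


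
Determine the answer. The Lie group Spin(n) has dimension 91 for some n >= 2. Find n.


dim Spin(n) = dim so(n) = n(n-1)/2.
Solve n(n-1)/2 = 91, i.e. n^2 - n - 182 = 0.
Discriminant = 1 + 8*91 = 729
n = (1 + sqrt(729))/2 = (1 + 27)/2 = 14


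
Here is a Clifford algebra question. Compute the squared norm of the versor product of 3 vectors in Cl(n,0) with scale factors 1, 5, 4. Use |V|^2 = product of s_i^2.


Each vector v_i has |v_i|^2 = s_i^2
Squared scales: 1^2 = 1, 5^2 = 25, 4^2 = 16
|V|^2 = 1 * 25 * 16
= 400


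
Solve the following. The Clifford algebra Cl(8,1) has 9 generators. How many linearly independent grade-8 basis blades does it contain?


Number of grade-k basis blades in Cl(p,q) with n = p + q is C(n, k).
n = 8 + 1 = 9
C(9, 8) = 9! / (8! * 1!)
= 362880 / (40320 * 1)
= 9


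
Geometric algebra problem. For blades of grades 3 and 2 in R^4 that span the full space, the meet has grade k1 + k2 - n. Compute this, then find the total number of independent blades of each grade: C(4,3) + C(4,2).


Meet grade = grade(A) + grade(B) - n
= 3 + 2 - 4 = 1
C(4,3) = 4
C(4,2) = 6
dim_A + dim_B = 4 + 6 = 10


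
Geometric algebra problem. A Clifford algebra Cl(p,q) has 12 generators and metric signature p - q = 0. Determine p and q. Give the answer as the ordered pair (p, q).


We need p + q = 12 and p - q = 0.
Adding: 2p = 12 + 0 = 12, so p = 6.
Then q = 12 - 6 = 6.
(p, q) = (6, 6)


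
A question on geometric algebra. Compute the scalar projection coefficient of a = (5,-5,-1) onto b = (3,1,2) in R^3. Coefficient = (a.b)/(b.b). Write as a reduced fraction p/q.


Projection coefficient = (a . b) / (b . b)
a . b = 5*3 + (-5)*1 + (-1)*2
= 15 + (-5) + (-2) = 8
b . b = 3^2 + 1^2 + 2^2
= 9 + 1 + 4 = 14
Coefficient = 8/14
In lowest terms: 4/7


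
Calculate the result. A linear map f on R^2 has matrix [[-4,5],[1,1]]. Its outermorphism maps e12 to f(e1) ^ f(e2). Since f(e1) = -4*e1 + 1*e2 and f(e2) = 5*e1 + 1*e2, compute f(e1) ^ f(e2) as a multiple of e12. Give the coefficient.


The outermorphism of a linear map f sends e1^e2 to f(e1)^f(e2).
f(e1) = -4*e1 + 1*e2
f(e2) = 5*e1 + 1*e2
f(e1) ^ f(e2) = (-4*e1 + 1*e2) ^ (5*e1 + 1*e2)
= (-4)*1*e12 + 1*5*e21
= (-4 - 5)*e12
= -9*e12
Coefficient = -9


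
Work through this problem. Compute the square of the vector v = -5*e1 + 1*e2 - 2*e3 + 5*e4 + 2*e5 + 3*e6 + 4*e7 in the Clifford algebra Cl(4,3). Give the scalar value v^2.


v^2 = sum of c_i^2 * e_i^2
Positive signature terms (e_i^2 = +1): (-5)^2 + 1^2 + (-2)^2 + 5^2 = 55
Negative signature terms (e_j^2 = -1): 2^2 + 3^2 + 4^2 = 29
v^2 = 55 - 29 = 26


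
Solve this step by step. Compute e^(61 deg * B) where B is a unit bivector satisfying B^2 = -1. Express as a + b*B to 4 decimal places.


For a unit bivector B with B^2 = -1, the exponential series gives
e^(theta*B) = cos(theta) + sin(theta)*B (the GA analogue of Euler's formula).
theta = 61 degrees = 1.064651 rad
cos(61 deg) = 0.4848
sin(61 deg) = 0.8746
exp(theta*B) = 0.4848 + 0.8746*B


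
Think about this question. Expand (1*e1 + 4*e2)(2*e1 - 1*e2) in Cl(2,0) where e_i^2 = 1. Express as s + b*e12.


Expand: (1*e1 + 4*e2)(2*e1 - 1*e2)
= 1*2*e1e1 + 1*(-1)*e1e2 + 4*2*e2e1 + 4*(-1)*e2e2
Using e1^2 = e2^2 = 1, e2e1 = -e1e2:
Scalar part s = 1*2 + 4*(-1) = 2 + (-4) = -2
Bivector part b = 1*(-1) - 4*2 = -1 - 8 = -9
uv = -2 - 9*e12


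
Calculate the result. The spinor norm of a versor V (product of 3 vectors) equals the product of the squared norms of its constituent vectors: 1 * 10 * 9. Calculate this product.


Spinor norm N(V) = |v1|^2 * |v2|^2 * ... * |v3|^2
= 1 * 10 * 9
Running product: 1, 10, 90
N(V) = 90


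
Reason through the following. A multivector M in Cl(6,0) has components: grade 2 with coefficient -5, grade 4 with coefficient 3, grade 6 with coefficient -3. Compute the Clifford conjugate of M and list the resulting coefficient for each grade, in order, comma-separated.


Clifford conjugate sign for grade k: (-1)^(k(k+1)/2)
Grade 2: (-1)^(2*3/2) = (-1)^3 = -1, coeff -5 -> 5
Grade 4: (-1)^(4*5/2) = (-1)^10 = 1, coeff 3 -> 3
Grade 6: (-1)^(6*7/2) = (-1)^21 = -1, coeff -3 -> 3
Conjugated coefficients: 5, 3, 3


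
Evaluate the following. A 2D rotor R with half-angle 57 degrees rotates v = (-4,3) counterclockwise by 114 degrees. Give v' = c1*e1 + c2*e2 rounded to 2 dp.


Rotor R = cos(57deg) - sin(57deg)*e12
Rotation angle theta = 2 * 57 = 114 degrees
v' = R*v*~R rotates v by theta.
cos(114deg) = -0.4067, sin(114deg) = 0.9135
v'_1 = -4*cos(114deg) - 3*sin(114deg)
= -4*(-0.4067) - 3*0.9135
= -1.11
v'_2 = -4*sin(114deg) + 3*cos(114deg)
= -4*0.9135 + 3*(-0.4067)
= -4.87
v' = -1.11*e1 - 4.87*e2


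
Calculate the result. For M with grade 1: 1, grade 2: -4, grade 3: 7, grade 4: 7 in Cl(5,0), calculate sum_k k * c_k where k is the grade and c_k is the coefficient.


Grade-weighted sum = sum of grade_k * coefficient_k
1*1 = 1
2*(-4) = -8
3*7 = 21
4*7 = 28
Total = 1 + (-8) + 21 + 28 = 42


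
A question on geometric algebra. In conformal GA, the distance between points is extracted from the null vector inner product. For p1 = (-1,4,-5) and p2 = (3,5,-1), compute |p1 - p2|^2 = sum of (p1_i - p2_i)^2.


p1 - p2 = (-4, -1, -4)
|p1 - p2|^2 = (-4)^2 + (-1)^2 + (-4)^2
= 16 + 1 + 16
= 33


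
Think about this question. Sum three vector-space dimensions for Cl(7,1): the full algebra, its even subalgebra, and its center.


n = 7 + 1 = 8
Total dim = 2^8 = 256
Even subalgebra dim = 2^7 = 128
n is even, so center dim = 1
Sum = 256 + 128 + 1 = 385


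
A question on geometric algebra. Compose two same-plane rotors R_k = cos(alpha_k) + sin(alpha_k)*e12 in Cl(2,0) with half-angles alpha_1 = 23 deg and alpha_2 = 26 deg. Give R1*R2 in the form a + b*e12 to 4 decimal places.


Same-plane rotors commute and their half-angles add:
R1*R2 = cos(a1 + a2) + sin(a1 + a2)*e12.
a1 + a2 = 23 + 26 = 49 deg
cos(49 deg) = 0.6561
sin(49 deg) = 0.7547
R1*R2 = 0.6561 + 0.7547*e12


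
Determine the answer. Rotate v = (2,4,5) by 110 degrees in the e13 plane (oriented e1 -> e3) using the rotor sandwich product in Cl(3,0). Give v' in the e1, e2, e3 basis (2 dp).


Rotor R = cos(55deg) - sin(55deg)*e13
Rotation angle theta = 2 * 55 = 110 degrees in the e13 plane (e1 -> e3).
The component perpendicular to the plane (e2) is invariant: v'_2 = v2 = 4.00
cos(110deg) = -0.3420, sin(110deg) = 0.9397
v'_1 = v1*cos(theta) - v3*sin(theta) = 2*(-0.3420) - 5*0.9397 = -5.38
v'_3 = v1*sin(theta) + v3*cos(theta) = 2*0.9397 + 5*(-0.3420) = 0.17
v' = -5.38*e1 + 4.00*e2 + 0.17*e3


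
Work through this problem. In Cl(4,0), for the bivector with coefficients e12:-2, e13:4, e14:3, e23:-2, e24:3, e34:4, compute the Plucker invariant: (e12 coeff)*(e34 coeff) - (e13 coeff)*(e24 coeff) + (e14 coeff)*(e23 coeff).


Plucker relation: af - be + cd
a*f = (-2)*4 = -8
b*e = 4*3 = 12
c*d = 3*(-2) = -6
af - be + cd = -8 - 12 + (-6)
= -26


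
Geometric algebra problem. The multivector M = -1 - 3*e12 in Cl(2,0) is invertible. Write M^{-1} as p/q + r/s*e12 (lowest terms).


M = -1 - 3*e12, where e12^2 = -1.
Since M commutes with its reverse ~M = a - b*e12, M * ~M = a^2 - b^2*e12^2 = a^2 + b^2.
So M^{-1} = ~M / (a^2 + b^2) = (a - b*e12)/(a^2 + b^2).
a^2 + b^2 = 1 + 9 = 10
Scalar part = -1/10 = -1/10
Bivector coeff = 3/10 = 3/10
M^{-1} = -1/10 + 3/10*e12


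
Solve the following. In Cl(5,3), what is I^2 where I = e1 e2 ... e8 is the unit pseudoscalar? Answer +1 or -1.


The pseudoscalar I = e1...e_n (product of all n generators) of Cl(p,q) satisfies I^2 = (-1)^(q + n(n-1)/2).
p = 5, q = 3, n = p + q = 8
n(n-1)/2 = 8 * 7 / 2 = 28
Exponent = q + n(n-1)/2 = 3 + 28 = 31
I^2 = (-1)^31 = -1


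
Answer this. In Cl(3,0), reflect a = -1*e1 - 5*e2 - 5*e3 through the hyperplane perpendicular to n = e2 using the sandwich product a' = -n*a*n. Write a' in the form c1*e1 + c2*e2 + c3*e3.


Reflection formula: a' = -n*a*n, with n = e2 (unit vector, n^2 = 1).
For reflection through hyperplane perp to e2:
The component along e2 flips sign, others stay.
a = (-1, -5, -5)
a' = (-1, 5, -5)
a' = -1*e1 + 5*e2 - 5*e3


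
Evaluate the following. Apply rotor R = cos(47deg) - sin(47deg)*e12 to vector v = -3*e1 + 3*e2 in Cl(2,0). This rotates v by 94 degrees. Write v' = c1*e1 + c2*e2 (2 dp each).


Rotor R = cos(47deg) - sin(47deg)*e12
Rotation angle theta = 2 * 47 = 94 degrees
v' = R*v*~R rotates v by theta.
cos(94deg) = -0.0698, sin(94deg) = 0.9976
v'_1 = -3*cos(94deg) - 3*sin(94deg)
= -3*(-0.0698) - 3*0.9976
= -2.78
v'_2 = -3*sin(94deg) + 3*cos(94deg)
= -3*0.9976 + 3*(-0.0698)
= -3.20
v' = -2.78*e1 - 3.20*e2


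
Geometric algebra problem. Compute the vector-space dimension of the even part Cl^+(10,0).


Even subalgebra dimension = 2^(n-1)
n = 10 + 0 = 10
2^(10 - 1) = 2^9 = 512
Verification: sum of C(10,k) for even k = 1 + 45 + 210 + 210 + 45 + 1 = 512
Result = 512


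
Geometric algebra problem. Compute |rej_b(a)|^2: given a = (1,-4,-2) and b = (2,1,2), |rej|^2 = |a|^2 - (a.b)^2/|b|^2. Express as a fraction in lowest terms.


|a|^2 = 1^2 + (-4)^2 + (-2)^2 = 21
|b|^2 = 2^2 + 1^2 + 2^2 = 9
a . b = 1*2 + (-4)*1 + (-2)*2 = -6
(a.b)^2 = (-6)^2 = 36
|rej|^2 = 21 - 36/9
= (189 - 36)/9
= 153/9
In lowest terms: 17/1


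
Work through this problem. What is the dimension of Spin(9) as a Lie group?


Spin(n) double-covers SO(n); both have Lie algebra so(n) of dimension n(n-1)/2.
n = 9
n(n-1) = 9 * 8 = 72
dim Spin(9) = 72/2 = 36


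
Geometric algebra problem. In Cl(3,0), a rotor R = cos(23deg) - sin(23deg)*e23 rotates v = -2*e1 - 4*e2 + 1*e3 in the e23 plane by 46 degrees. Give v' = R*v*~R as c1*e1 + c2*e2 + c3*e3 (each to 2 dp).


Rotor R = cos(23deg) - sin(23deg)*e23
Rotation angle theta = 2 * 23 = 46 degrees in the e23 plane (e2 -> e3).
The component perpendicular to the plane (e1) is invariant: v'_1 = v1 = -2.00
cos(46deg) = 0.6947, sin(46deg) = 0.7193
v'_2 = v2*cos(theta) - v3*sin(theta) = -4*0.6947 - 1*0.7193 = -3.50
v'_3 = v2*sin(theta) + v3*cos(theta) = -4*0.7193 + 1*0.6947 = -2.18
v' = -2.00*e1 - 3.50*e2 - 2.18*e3


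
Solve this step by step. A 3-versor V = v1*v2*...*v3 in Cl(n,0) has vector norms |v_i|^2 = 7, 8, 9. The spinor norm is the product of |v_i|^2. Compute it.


Spinor norm N(V) = |v1|^2 * |v2|^2 * ... * |v3|^2
= 7 * 8 * 9
Running product: 7, 56, 504
N(V) = 504


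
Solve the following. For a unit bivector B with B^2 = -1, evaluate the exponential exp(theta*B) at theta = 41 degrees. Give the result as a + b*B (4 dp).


For a unit bivector B with B^2 = -1, the exponential series gives
e^(theta*B) = cos(theta) + sin(theta)*B (the GA analogue of Euler's formula).
theta = 41 degrees = 0.715585 rad
cos(41 deg) = 0.7547
sin(41 deg) = 0.6561
exp(theta*B) = 0.7547 + 0.6561*B


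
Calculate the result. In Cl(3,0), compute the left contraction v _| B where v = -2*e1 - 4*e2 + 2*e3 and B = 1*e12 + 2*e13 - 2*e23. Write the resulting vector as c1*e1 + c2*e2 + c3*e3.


Left contraction v _| B = <vB>_1 (grade-1 part of the geometric product vB).
Using e1_|e12 = e2, e2_|e12 = -e1, e1_|e13 = e3, e3_|e13 = -e1, e2_|e23 = e3, e3_|e23 = -e2:
e1 coeff: -v2*b12 - v3*b13 = -(-4)*(1) - (2)*(2) = 0
e2 coeff: v1*b12 - v3*b23 = (-2)*(1) - (2)*(-2) = 2
e3 coeff: v1*b13 + v2*b23 = (-2)*(2) + (-4)*(-2) = 4
v _| B = 0*e1 + 2*e2 + 4*e3


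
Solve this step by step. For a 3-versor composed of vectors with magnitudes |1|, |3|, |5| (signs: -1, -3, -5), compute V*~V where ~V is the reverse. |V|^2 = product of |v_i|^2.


Each vector v_i has |v_i|^2 = s_i^2
Squared scales: (-1)^2 = 1, (-3)^2 = 9, (-5)^2 = 25
|V|^2 = 1 * 9 * 25
= 225


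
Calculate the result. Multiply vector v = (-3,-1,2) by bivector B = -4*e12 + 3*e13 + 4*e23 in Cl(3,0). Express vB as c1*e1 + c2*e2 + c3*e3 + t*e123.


vB has grade-1 (vector) and grade-3 (trivector) parts: vB = (v _| B) + (v ^ B).
Vector part <vB>_1:
  e1: -v2*b12 - v3*b13 = -(-1)*(-4) - (2)*(3) = -10
  e2: v1*b12 - v3*b23 = (-3)*(-4) - (2)*(4) = 4
  e3: v1*b13 + v2*b23 = (-3)*(3) + (-1)*(4) = -13
Trivector part <vB>_3:
  e123: v1*b23 - v2*b13 + v3*b12 = (-3)*(4) - (-1)*(3) + (2)*(-4) = -17
vB = -10*e1 + 4*e2 - 13*e3 - 17*e123


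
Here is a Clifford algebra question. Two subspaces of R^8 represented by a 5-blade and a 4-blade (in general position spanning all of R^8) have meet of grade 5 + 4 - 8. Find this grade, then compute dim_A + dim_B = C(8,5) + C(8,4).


Meet grade = grade(A) + grade(B) - n
= 5 + 4 - 8 = 1
C(8,5) = 56
C(8,4) = 70
dim_A + dim_B = 56 + 70 = 126


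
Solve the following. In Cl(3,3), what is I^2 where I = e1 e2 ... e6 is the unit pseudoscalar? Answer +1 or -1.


The pseudoscalar I = e1...e_n (product of all n generators) of Cl(p,q) satisfies I^2 = (-1)^(q + n(n-1)/2).
p = 3, q = 3, n = p + q = 6
n(n-1)/2 = 6 * 5 / 2 = 15
Exponent = q + n(n-1)/2 = 3 + 15 = 18
I^2 = (-1)^18 = +1


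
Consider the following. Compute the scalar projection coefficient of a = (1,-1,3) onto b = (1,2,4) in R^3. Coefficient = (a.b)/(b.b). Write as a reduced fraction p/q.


Projection coefficient = (a . b) / (b . b)
a . b = 1*1 + (-1)*2 + 3*4
= 1 + (-2) + 12 = 11
b . b = 1^2 + 2^2 + 4^2
= 1 + 4 + 16 = 21
Coefficient = 11/21
In lowest terms: 11/21


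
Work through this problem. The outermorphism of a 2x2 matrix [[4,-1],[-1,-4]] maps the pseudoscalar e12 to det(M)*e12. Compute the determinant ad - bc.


The outermorphism of a linear map f sends e1^e2 to f(e1)^f(e2).
f(e1) = 4*e1 - 1*e2
f(e2) = -1*e1 - 4*e2
f(e1) ^ f(e2) = (4*e1 - 1*e2) ^ (-1*e1 - 4*e2)
= 4*(-4)*e12 + (-1)*(-1)*e21
= (-16 - 1)*e12
= -17*e12
Coefficient = -17


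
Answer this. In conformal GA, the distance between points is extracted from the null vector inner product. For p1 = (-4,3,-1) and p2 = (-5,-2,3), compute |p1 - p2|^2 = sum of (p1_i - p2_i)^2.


p1 - p2 = (1, 5, -4)
|p1 - p2|^2 = 1^2 + 5^2 + (-4)^2
= 1 + 25 + 16
= 42


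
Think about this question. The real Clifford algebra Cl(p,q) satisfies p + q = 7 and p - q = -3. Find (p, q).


We need p + q = 7 and p - q = -3.
Adding: 2p = 7 + (-3) = 4, so p = 2.
Then q = 7 - 2 = 5.
(p, q) = (2, 5)


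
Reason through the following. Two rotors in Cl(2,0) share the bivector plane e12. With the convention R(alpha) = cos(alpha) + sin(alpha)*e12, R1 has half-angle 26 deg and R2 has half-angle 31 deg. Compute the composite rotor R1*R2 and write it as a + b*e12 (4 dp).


Same-plane rotors commute and their half-angles add:
R1*R2 = cos(a1 + a2) + sin(a1 + a2)*e12.
a1 + a2 = 26 + 31 = 57 deg
cos(57 deg) = 0.5446
sin(57 deg) = 0.8387
R1*R2 = 0.5446 + 0.8387*e12


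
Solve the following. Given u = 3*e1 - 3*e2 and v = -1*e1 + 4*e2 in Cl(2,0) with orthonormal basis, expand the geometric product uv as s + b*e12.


Expand: (3*e1 - 3*e2)(-1*e1 + 4*e2)
= 3*(-1)*e1e1 + 3*4*e1e2 + (-3)*(-1)*e2e1 + (-3)*4*e2e2
Using e1^2 = e2^2 = 1, e2e1 = -e1e2:
Scalar part s = 3*(-1) + (-3)*4 = -3 + (-12) = -15
Bivector part b = 3*4 - (-3)*(-1) = 12 - 3 = 9
uv = -15 + 9*e12


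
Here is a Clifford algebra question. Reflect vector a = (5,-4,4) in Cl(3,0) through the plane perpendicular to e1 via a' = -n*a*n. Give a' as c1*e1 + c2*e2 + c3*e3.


Reflection formula: a' = -n*a*n, with n = e1 (unit vector, n^2 = 1).
For reflection through hyperplane perp to e1:
The component along e1 flips sign, others stay.
a = (5, -4, 4)
a' = (-5, -4, 4)
a' = -5*e1 - 4*e2 + 4*e3


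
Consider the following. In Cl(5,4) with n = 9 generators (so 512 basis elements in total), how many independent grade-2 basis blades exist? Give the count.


Number of grade-k basis blades in Cl(p,q) with n = p + q is C(n, k).
n = 5 + 4 = 9
C(9, 2) = 9! / (2! * 7!)
= 362880 / (2 * 5040)
= 36


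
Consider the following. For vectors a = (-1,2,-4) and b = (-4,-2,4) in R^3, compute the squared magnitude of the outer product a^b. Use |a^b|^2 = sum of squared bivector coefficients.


a wedge b = (a1*b2 - a2*b1)*e12 + (a1*b3 - a3*b1)*e13 + (a2*b3 - a3*b2)*e23
e12 coeff: (-1)*(-2) - 2*(-4) = 2 - (-8) = 10
e13 coeff: (-1)*4 - (-4)*(-4) = -4 - 16 = -20
e23 coeff: 2*4 - (-4)*(-2) = 8 - 8 = 0
|a wedge b|^2 = 10^2 + (-20)^2 + 0^2
= 100 + 400 + 0
= 500


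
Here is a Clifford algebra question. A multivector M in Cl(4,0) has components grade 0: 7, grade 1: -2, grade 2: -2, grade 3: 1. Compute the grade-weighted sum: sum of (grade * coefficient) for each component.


Grade-weighted sum = sum of grade_k * coefficient_k
0*7 = 0
1*(-2) = -2
2*(-2) = -4
3*1 = 3
Total = 0 + (-2) + (-4) + 3 = -3


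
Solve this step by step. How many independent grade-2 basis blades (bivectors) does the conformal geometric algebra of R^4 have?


The conformal model of R^4 uses Cl(5,1) with m = 4 + 2 = 6 generators.
Number of grade-2 blades = C(m, 2) = C(6, 2)
= 6*5/2 = 15


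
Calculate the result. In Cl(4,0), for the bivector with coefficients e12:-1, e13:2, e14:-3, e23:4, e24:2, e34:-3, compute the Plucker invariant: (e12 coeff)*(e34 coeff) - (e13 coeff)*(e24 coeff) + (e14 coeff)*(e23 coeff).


Plucker relation: af - be + cd
a*f = (-1)*(-3) = 3
b*e = 2*2 = 4
c*d = (-3)*4 = -12
af - be + cd = 3 - 4 + (-12)
= -13


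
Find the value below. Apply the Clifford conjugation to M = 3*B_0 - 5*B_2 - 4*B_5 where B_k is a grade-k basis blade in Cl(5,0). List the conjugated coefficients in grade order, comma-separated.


Clifford conjugate sign for grade k: (-1)^(k(k+1)/2)
Grade 0: (-1)^(0*1/2) = (-1)^0 = 1, coeff 3 -> 3
Grade 2: (-1)^(2*3/2) = (-1)^3 = -1, coeff -5 -> 5
Grade 5: (-1)^(5*6/2) = (-1)^15 = -1, coeff -4 -> 4
Conjugated coefficients: 3, 5, 4


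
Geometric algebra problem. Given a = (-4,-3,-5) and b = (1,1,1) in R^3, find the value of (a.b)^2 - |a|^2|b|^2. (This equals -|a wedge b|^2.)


a . b = (-4)*1 + (-3)*1 + (-5)*1
= -4 + (-3) + (-5) = -12
|a|^2 = (-4)^2 + (-3)^2 + (-5)^2 = 50
|b|^2 = 1^2 + 1^2 + 1^2 = 3
(a.b)^2 = (-12)^2 = 144
|a|^2 * |b|^2 = 50 * 3 = 150
Result = 144 - 150 = -6


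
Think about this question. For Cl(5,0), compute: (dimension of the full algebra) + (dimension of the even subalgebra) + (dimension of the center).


n = 5 + 0 = 5
Total dim = 2^5 = 32
Even subalgebra dim = 2^4 = 16
n is odd, so center dim = 2
Sum = 32 + 16 + 2 = 50


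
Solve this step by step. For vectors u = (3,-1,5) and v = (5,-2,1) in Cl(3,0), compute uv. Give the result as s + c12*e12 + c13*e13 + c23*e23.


In Cl(3,0): e_i^2 = 1, e_ie_j = -e_je_i for i != j.
Scalar part = u . v = 3*5 + (-1)*(-2) + 5*1
= 15 + 2 + 5 = 22
e12 coeff = 3*(-2) - (-1)*5 = -6 - (-5) = -1
e13 coeff = 3*1 - 5*5 = 3 - 25 = -22
e23 coeff = (-1)*1 - 5*(-2) = -1 - (-10) = 9
uv = 22 - 1*e12 - 22*e13 + 9*e23


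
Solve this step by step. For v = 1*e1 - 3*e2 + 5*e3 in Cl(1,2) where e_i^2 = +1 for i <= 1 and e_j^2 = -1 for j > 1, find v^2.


v^2 = sum of c_i^2 * e_i^2
Positive signature terms (e_i^2 = +1): 1^2 = 1
Negative signature terms (e_j^2 = -1): (-3)^2 + 5^2 = 34
v^2 = 1 - 34 = -33


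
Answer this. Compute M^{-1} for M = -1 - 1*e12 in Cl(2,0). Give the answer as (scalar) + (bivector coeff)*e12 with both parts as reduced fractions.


M = -1 - 1*e12, where e12^2 = -1.
Since M commutes with its reverse ~M = a - b*e12, M * ~M = a^2 - b^2*e12^2 = a^2 + b^2.
So M^{-1} = ~M / (a^2 + b^2) = (a - b*e12)/(a^2 + b^2).
a^2 + b^2 = 1 + 1 = 2
Scalar part = -1/2 = -1/2
Bivector coeff = 1/2 = 1/2
M^{-1} = -1/2 + 1/2*e12


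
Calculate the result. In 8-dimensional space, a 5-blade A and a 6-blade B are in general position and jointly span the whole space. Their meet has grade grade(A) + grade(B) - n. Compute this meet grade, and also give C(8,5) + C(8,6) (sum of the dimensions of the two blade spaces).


Meet grade = grade(A) + grade(B) - n
= 5 + 6 - 8 = 3
C(8,5) = 56
C(8,6) = 28
dim_A + dim_B = 56 + 28 = 84


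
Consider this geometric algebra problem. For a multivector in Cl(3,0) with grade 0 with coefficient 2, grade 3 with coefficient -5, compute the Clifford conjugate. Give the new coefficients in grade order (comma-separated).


Clifford conjugate sign for grade k: (-1)^(k(k+1)/2)
Grade 0: (-1)^(0*1/2) = (-1)^0 = 1, coeff 2 -> 2
Grade 3: (-1)^(3*4/2) = (-1)^6 = 1, coeff -5 -> -5
Conjugated coefficients: 2, -5


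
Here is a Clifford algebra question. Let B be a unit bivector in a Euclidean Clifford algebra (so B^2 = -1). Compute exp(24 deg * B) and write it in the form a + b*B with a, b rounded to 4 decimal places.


For a unit bivector B with B^2 = -1, the exponential series gives
e^(theta*B) = cos(theta) + sin(theta)*B (the GA analogue of Euler's formula).
theta = 24 degrees = 0.418879 rad
cos(24 deg) = 0.9135
sin(24 deg) = 0.4067
exp(theta*B) = 0.9135 + 0.4067*B


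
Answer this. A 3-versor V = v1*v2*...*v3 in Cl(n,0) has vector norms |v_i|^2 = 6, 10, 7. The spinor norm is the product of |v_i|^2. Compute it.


Spinor norm N(V) = |v1|^2 * |v2|^2 * ... * |v3|^2
= 6 * 10 * 7
Running product: 6, 60, 420
N(V) = 420


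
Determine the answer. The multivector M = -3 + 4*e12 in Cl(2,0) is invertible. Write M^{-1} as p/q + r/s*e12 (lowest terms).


M = -3 + 4*e12, where e12^2 = -1.
Since M commutes with its reverse ~M = a - b*e12, M * ~M = a^2 - b^2*e12^2 = a^2 + b^2.
So M^{-1} = ~M / (a^2 + b^2) = (a - b*e12)/(a^2 + b^2).
a^2 + b^2 = 9 + 16 = 25
Scalar part = -3/25 = -3/25
Bivector coeff = -4/25 = -4/25
M^{-1} = -3/25 - 4/25*e12


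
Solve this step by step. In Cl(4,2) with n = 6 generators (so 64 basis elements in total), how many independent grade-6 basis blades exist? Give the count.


Number of grade-k basis blades in Cl(p,q) with n = p + q is C(n, k).
n = 4 + 2 = 6
C(6, 6) = 6! / (6! * 0!)
= 720 / (720 * 1)
= 1


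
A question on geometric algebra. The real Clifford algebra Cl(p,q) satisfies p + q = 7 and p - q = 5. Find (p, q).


We need p + q = 7 and p - q = 5.
Adding: 2p = 7 + 5 = 12, so p = 6.
Then q = 7 - 6 = 1.
(p, q) = (6, 1)


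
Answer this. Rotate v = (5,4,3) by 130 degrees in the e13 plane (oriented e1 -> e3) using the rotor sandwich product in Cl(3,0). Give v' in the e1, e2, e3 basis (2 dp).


Rotor R = cos(65deg) - sin(65deg)*e13
Rotation angle theta = 2 * 65 = 130 degrees in the e13 plane (e1 -> e3).
The component perpendicular to the plane (e2) is invariant: v'_2 = v2 = 4.00
cos(130deg) = -0.6428, sin(130deg) = 0.7660
v'_1 = v1*cos(theta) - v3*sin(theta) = 5*(-0.6428) - 3*0.7660 = -5.51
v'_3 = v1*sin(theta) + v3*cos(theta) = 5*0.7660 + 3*(-0.6428) = 1.90
v' = -5.51*e1 + 4.00*e2 + 1.90*e3


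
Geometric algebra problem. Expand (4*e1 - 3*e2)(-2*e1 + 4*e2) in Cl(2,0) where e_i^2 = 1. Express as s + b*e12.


Expand: (4*e1 - 3*e2)(-2*e1 + 4*e2)
= 4*(-2)*e1e1 + 4*4*e1e2 + (-3)*(-2)*e2e1 + (-3)*4*e2e2
Using e1^2 = e2^2 = 1, e2e1 = -e1e2:
Scalar part s = 4*(-2) + (-3)*4 = -8 + (-12) = -20
Bivector part b = 4*4 - (-3)*(-2) = 16 - 6 = 10
uv = -20 + 10*e12


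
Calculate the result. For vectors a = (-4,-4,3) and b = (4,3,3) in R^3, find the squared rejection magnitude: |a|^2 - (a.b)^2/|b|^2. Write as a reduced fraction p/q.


|a|^2 = (-4)^2 + (-4)^2 + 3^2 = 41
|b|^2 = 4^2 + 3^2 + 3^2 = 34
a . b = (-4)*4 + (-4)*3 + 3*3 = -19
(a.b)^2 = (-19)^2 = 361
|rej|^2 = 41 - 361/34
= (1394 - 361)/34
= 1033/34
In lowest terms: 1033/34


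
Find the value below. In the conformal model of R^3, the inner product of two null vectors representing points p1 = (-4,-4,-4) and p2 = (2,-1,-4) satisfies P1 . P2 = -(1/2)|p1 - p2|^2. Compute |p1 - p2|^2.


p1 - p2 = (-6, -3, 0)
|p1 - p2|^2 = (-6)^2 + (-3)^2 + 0^2
= 36 + 9 + 0
= 45


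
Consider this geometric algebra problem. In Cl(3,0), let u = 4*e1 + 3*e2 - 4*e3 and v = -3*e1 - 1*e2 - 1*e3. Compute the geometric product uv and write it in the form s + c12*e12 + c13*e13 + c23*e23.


In Cl(3,0): e_i^2 = 1, e_ie_j = -e_je_i for i != j.
Scalar part = u . v = 4*(-3) + 3*(-1) + (-4)*(-1)
= -12 + (-3) + 4 = -11
e12 coeff = 4*(-1) - 3*(-3) = -4 - (-9) = 5
e13 coeff = 4*(-1) - (-4)*(-3) = -4 - 12 = -16
e23 coeff = 3*(-1) - (-4)*(-1) = -3 - 4 = -7
uv = -11 + 5*e12 - 16*e13 - 7*e23


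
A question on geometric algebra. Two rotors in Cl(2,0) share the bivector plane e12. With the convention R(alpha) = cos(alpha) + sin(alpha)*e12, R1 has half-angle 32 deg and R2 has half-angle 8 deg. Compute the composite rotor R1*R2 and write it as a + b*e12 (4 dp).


Same-plane rotors commute and their half-angles add:
R1*R2 = cos(a1 + a2) + sin(a1 + a2)*e12.
a1 + a2 = 32 + 8 = 40 deg
cos(40 deg) = 0.7660
sin(40 deg) = 0.6428
R1*R2 = 0.7660 + 0.6428*e12


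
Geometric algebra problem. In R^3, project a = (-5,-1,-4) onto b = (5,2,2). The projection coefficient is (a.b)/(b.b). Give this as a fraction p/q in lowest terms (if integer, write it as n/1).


Projection coefficient = (a . b) / (b . b)
a . b = (-5)*5 + (-1)*2 + (-4)*2
= -25 + (-2) + (-8) = -35
b . b = 5^2 + 2^2 + 2^2
= 25 + 4 + 4 = 33
Coefficient = -35/33
In lowest terms: -35/33


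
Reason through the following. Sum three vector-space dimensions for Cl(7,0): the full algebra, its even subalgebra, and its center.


n = 7 + 0 = 7
Total dim = 2^7 = 128
Even subalgebra dim = 2^6 = 64
n is odd, so center dim = 2
Sum = 128 + 64 + 2 = 194


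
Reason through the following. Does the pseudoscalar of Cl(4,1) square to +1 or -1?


The pseudoscalar I = e1...e_n (product of all n generators) of Cl(p,q) satisfies I^2 = (-1)^(q + n(n-1)/2).
p = 4, q = 1, n = p + q = 5
n(n-1)/2 = 5 * 4 / 2 = 10
Exponent = q + n(n-1)/2 = 1 + 10 = 11
I^2 = (-1)^11 = -1


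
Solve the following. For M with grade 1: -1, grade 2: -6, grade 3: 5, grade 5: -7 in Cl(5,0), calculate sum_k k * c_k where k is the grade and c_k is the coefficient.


Grade-weighted sum = sum of grade_k * coefficient_k
1*(-1) = -1
2*(-6) = -12
3*5 = 15
5*(-7) = -35
Total = -1 + (-12) + 15 + (-35) = -33


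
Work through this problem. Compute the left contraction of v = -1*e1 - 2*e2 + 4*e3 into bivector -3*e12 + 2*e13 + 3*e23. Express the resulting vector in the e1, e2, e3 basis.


Left contraction v _| B = <vB>_1 (grade-1 part of the geometric product vB).
Using e1_|e12 = e2, e2_|e12 = -e1, e1_|e13 = e3, e3_|e13 = -e1, e2_|e23 = e3, e3_|e23 = -e2:
e1 coeff: -v2*b12 - v3*b13 = -(-2)*(-3) - (4)*(2) = -14
e2 coeff: v1*b12 - v3*b23 = (-1)*(-3) - (4)*(3) = -9
e3 coeff: v1*b13 + v2*b23 = (-1)*(2) + (-2)*(3) = -8
v _| B = -14*e1 - 9*e2 - 8*e3
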